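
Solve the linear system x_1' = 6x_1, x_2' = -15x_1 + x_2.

x_1(t) = -c_1e^(6t), x_2(t) = 3c_1e^(6t) - c_2e^(t)

Coefficient matrix A = [[6, 0], [-15, 1]].
Characteristic polynomial det(A - λI) = λ^2 - 7λ + 6 = 0.
Eigenvalues λ = 6, 1.
For λ=6: (A-λI) row 2 is [-15, -5], so an eigenvector is (-1, 3).
For λ=1: (A-λI) row 1 is [5, 0], so an eigenvector is (0, -1).
General solution: c_1e^(6t)(-1,3) + c_2e^(t)(0,-1).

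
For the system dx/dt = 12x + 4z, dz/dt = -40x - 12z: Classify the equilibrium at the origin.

center

A = [[12,4],[-40,-12]]; det(A-λI) = λ^2 + 16.
λ = 0 ± 4i: zero real part.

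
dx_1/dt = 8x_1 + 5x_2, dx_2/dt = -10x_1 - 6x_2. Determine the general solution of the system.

Coefficient matrix A = [[8, 5], [-10, -6]].
Characteristic polynomial det(A - λI) = λ^2 - 2λ + 2 = 0.
Eigenvalues λ = 1 ± i (complex conjugate pair).
For λ=1+i: an eigenvector is (-2,3) - i(1,-1) = (-2 - i, 3 + i).
A real fundamental pair from Re and Im of e^((1+i)t)v: X_1 = e^(t)(cos(t)·(-2,3) + sin(t)·(1,-1)), X_2 = e^(t)(sin(t)·(-2,3) - cos(t)·(1,-1)).
General solution: c_1X_1 + c_2X_2.

x_1(t) = c_1e^(t)sin(t) - 2c_1e^(t)cos(t) - 2c_2e^(t)sin(t) - c_2e^(t)cos(t), x_2(t) = -c_1e^(t)sin(t) + 3c_1e^(t)cos(t) + 3c_2e^(t)sin(t) + c_2e^(t)cos(t)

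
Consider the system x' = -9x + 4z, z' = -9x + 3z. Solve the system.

x(t) = -2C_1e^(-3t) - 2C_2te^(-3t) - C_2e^(-3t), z(t) = -3C_1e^(-3t) - 3C_2te^(-3t) - 2C_2e^(-3t)

Coefficient matrix A = [[-9, 4], [-9, 3]].
Characteristic polynomial det(A - λI) = λ^2 + 6λ + 9 = 0.
Single eigenvalue λ = -3 with algebraic multiplicity 2.
Eigenvector v = (-2,-3); generalized eigenvector w with (A-λI)w=v is (-1,-2).
General solution: e^(-3t)[C_1·v + C_2·(t·v + w)].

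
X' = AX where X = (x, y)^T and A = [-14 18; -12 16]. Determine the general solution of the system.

Coefficient matrix A = [[-14, 18], [-12, 16]].
Characteristic polynomial det(A - λI) = λ^2 - 2λ - 8 = 0.
Eigenvalues λ = -2, 4.
For λ=-2: (A-λI) row 1 is [-12, 18], so an eigenvector is (3, 2).
For λ=4: (A-λI) row 1 is [-18, 18], so an eigenvector is (-1, -1).
General solution: C_1e^(-2t)(3,2) + C_2e^(4t)(-1,-1).

x(t) = 3C_1e^(-2t) - C_2e^(4t), y(t) = 2C_1e^(-2t) - C_2e^(4t)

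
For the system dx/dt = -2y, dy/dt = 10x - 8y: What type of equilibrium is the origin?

stable spiral

A = [[0,-2],[10,-8]]; det(A-λI) = λ^2 + 8λ + 20.
λ = -4 ± 2i: negative real part.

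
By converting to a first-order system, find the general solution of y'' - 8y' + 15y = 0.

Let x_1 = y, x_2 = y'. Then x_1' = x_2 and x_2' = -15x_1 + 8x_2.
A = [[0,1],[-15,8]]; det(A-λI) = λ^2 - 8λ + 15.
Eigenvalues λ = 3, 5 with eigenvectors (1,3), (1,5).

y(t) = C_1e^(3t) + C_2e^(5t)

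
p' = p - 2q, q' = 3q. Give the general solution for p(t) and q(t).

p(t) = c_1e^(t) + c_2e^(3t), q(t) = -c_2e^(3t)

Coefficient matrix A = [[1, -2], [0, 3]].
Characteristic polynomial det(A - λI) = λ^2 - 4λ + 3 = 0.
Eigenvalues λ = 1, 3.
For λ=1: (A-λI) row 1 is [0, -2], so an eigenvector is (1, 0).
For λ=3: (A-λI) row 1 is [-2, -2], so an eigenvector is (1, -1).
General solution: c_1e^(t)(1,0) + c_2e^(3t)(1,-1).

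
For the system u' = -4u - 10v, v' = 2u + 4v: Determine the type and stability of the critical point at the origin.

center

A = [[-4,-10],[2,4]]; det(A-λI) = λ^2 + 4.
λ = 0 ± 2i: zero real part.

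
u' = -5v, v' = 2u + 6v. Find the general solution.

Coefficient matrix A = [[0, -5], [2, 6]].
Characteristic polynomial det(A - λI) = λ^2 - 6λ + 10 = 0.
Eigenvalues λ = 3 ± i (complex conjugate pair).
For λ=3+i: an eigenvector is (2,-1) - i(-1,1) = (2 + i, -1 - i).
A real fundamental pair from Re and Im of e^((3+i)t)v: X_1 = e^(3t)(cos(t)·(2,-1) + sin(t)·(-1,1)), X_2 = e^(3t)(sin(t)·(2,-1) - cos(t)·(-1,1)).
General solution: C_1X_1 + C_2X_2.

u(t) = -C_1e^(3t)sin(t) + 2C_1e^(3t)cos(t) + 2C_2e^(3t)sin(t) + C_2e^(3t)cos(t), v(t) = C_1e^(3t)sin(t) - C_1e^(3t)cos(t) - C_2e^(3t)sin(t) - C_2e^(3t)cos(t)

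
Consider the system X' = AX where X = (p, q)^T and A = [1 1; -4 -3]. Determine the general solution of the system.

Coefficient matrix A = [[1, 1], [-4, -3]].
Characteristic polynomial det(A - λI) = λ^2 + 2λ + 1 = 0.
Single eigenvalue λ = -1 with algebraic multiplicity 2.
Eigenvector v = (-1,2); generalized eigenvector w with (A-λI)w=v is (1,-3).
General solution: e^(-t)[K_1·v + K_2·(t·v + w)].

p(t) = -K_1e^(-t) - K_2te^(-t) + K_2e^(-t), q(t) = 2K_1e^(-t) + 2K_2te^(-t) - 3K_2e^(-t)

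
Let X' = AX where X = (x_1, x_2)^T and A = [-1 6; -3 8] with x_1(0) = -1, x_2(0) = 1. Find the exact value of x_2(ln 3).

711

A = [[-1,6],[-3,8]]; eigenvalues λ = 2, 5.
Eigenvectors: (2,1) for λ=2, (-1,-1) for λ=5.
From the initial condition, c_1 = -2, c_2 = -3.
x_2(ln 3) = (-2)(3^2)(1) + (-3)(3^5)(-1) = 711.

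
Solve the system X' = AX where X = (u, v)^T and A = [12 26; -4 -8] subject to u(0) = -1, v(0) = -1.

Coefficient matrix A = [[12, 26], [-4, -8]].
Characteristic polynomial det(A - λI) = λ^2 - 4λ + 8 = 0.
Eigenvalues λ = 2 ± 2i (complex conjugate pair).
For λ=2+2i: an eigenvector is (-2,1) - i(3,-1) = (-2 - 3i, 1 + i).
A real fundamental pair from Re and Im of e^((2+2i)t)v: X_1 = e^(2t)(cos(2t)·(-2,1) + sin(2t)·(3,-1)), X_2 = e^(2t)(sin(2t)·(-2,1) - cos(2t)·(3,-1)).
General solution: C_1X_1 + C_2X_2.
Applying u(0)=-1, v(0)=-1 gives C_1=-4, C_2=3.

u(t) = -18e^(2t)sin(2t) - e^(2t)cos(2t), v(t) = 7e^(2t)sin(2t) - e^(2t)cos(2t)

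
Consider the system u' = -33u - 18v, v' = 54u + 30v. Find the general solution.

Coefficient matrix A = [[-33, -18], [54, 30]].
Characteristic polynomial det(A - λI) = λ^2 + 3λ - 18 = 0.
Eigenvalues λ = -6, 3.
For λ=-6: (A-λI) row 1 is [-27, -18], so an eigenvector is (2, -3).
For λ=3: (A-λI) row 1 is [-36, -18], so an eigenvector is (-1, 2).
General solution: C_1e^(-6t)(2,-3) + C_2e^(3t)(-1,2).

u(t) = 2C_1e^(-6t) - C_2e^(3t), v(t) = -3C_1e^(-6t) + 2C_2e^(3t)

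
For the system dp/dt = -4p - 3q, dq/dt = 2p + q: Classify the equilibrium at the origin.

A = [[-4,-3],[2,1]]; det(A-λI) = λ^2 + 3λ + 2.
λ = -2, -1: both negative.

stable node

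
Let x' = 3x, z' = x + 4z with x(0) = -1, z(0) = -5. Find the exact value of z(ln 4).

-1472

A = [[3,0],[1,4]]; eigenvalues λ = 4, 3.
Eigenvectors: (0,1) for λ=4, (1,-1) for λ=3.
From the initial condition, c_1 = -6, c_2 = -1.
z(ln 4) = (-6)(4^4)(1) + (-1)(4^3)(-1) = -1472.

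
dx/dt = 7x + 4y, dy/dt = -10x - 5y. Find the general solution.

Coefficient matrix A = [[7, 4], [-10, -5]].
Characteristic polynomial det(A - λI) = λ^2 - 2λ + 5 = 0.
Eigenvalues λ = 1 ± 2i (complex conjugate pair).
For λ=1+2i: an eigenvector is (-1,2) - i(1,-1) = (-1 - i, 2 + i).
A real fundamental pair from Re and Im of e^((1+2i)t)v: X_1 = e^(t)(cos(2t)·(-1,2) + sin(2t)·(1,-1)), X_2 = e^(t)(sin(2t)·(-1,2) - cos(2t)·(1,-1)).
General solution: K_1X_1 + K_2X_2.

x(t) = K_1e^(t)sin(2t) - K_1e^(t)cos(2t) - K_2e^(t)sin(2t) - K_2e^(t)cos(2t), y(t) = -K_1e^(t)sin(2t) + 2K_1e^(t)cos(2t) + 2K_2e^(t)sin(2t) + K_2e^(t)cos(2t)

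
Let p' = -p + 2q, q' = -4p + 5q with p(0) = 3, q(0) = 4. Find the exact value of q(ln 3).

60

A = [[-1,2],[-4,5]]; eigenvalues λ = 3, 1.
Eigenvectors: (1,2) for λ=3, (1,1) for λ=1.
From the initial condition, c_1 = 1, c_2 = 2.
q(ln 3) = (1)(3^3)(2) + (2)(3^1)(1) = 60.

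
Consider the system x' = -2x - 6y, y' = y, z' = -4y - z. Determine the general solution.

x(t) = C_1e^(-2t) - 2C_3e^(t), y(t) = C_3e^(t), z(t) = C_2e^(-t) - 2C_3e^(t)

Coefficient matrix A = [[-2, -6, 0], [0, 1, 0], [0, -4, -1]].
det(A - λI) = 0 gives eigenvalues λ = -2, -1, 1.
For λ=-2: eigenvector (1,0,0).
For λ=-1: eigenvector (0,0,1).
For λ=1: eigenvector (-2,1,-2).
General solution: C_1e^(-2t)(1,0,0) + C_2e^(-t)(0,0,1) + C_3e^(t)(-2,1,-2).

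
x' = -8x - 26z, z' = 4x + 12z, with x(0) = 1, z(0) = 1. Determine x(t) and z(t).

Coefficient matrix A = [[-8, -26], [4, 12]].
Characteristic polynomial det(A - λI) = λ^2 - 4λ + 8 = 0.
Eigenvalues λ = 2 ± 2i (complex conjugate pair).
For λ=2+2i: an eigenvector is (-3,1) - i(2,-1) = (-3 - 2i, 1 + i).
A real fundamental pair from Re and Im of e^((2+2i)t)v: X_1 = e^(2t)(cos(2t)·(-3,1) + sin(2t)·(2,-1)), X_2 = e^(2t)(sin(2t)·(-3,1) - cos(2t)·(2,-1)).
General solution: K_1X_1 + K_2X_2.
Applying x(0)=1, z(0)=1 gives K_1=-3, K_2=4.

x(t) = -18e^(2t)sin(2t) + e^(2t)cos(2t), z(t) = 7e^(2t)sin(2t) + e^(2t)cos(2t)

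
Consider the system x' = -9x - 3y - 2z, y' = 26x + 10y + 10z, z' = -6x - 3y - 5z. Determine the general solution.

x(t) = c_1e^(-3t) + c_2e^(-2t) - c_3e^(t), y(t) = -2c_1e^(-3t) - 3c_2e^(-2t) + 4c_3e^(t), z(t) = c_2e^(-2t) - c_3e^(t)

Coefficient matrix A = [[-9, -3, -2], [26, 10, 10], [-6, -3, -5]].
det(A - λI) = 0 gives eigenvalues λ = -3, -2, 1.
For λ=-3: eigenvector (1,-2,0).
For λ=-2: eigenvector (1,-3,1).
For λ=1: eigenvector (-1,4,-1).
General solution: c_1e^(-3t)(1,-2,0) + c_2e^(-2t)(1,-3,1) + c_3e^(t)(-1,4,-1).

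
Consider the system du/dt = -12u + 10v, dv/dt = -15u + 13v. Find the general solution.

u(t) = K_1e^(-2t) + 2K_2e^(3t), v(t) = K_1e^(-2t) + 3K_2e^(3t)

Coefficient matrix A = [[-12, 10], [-15, 13]].
Characteristic polynomial det(A - λI) = λ^2 - λ - 6 = 0.
Eigenvalues λ = -2, 3.
For λ=-2: (A-λI) row 1 is [-10, 10], so an eigenvector is (1, 1).
For λ=3: (A-λI) row 1 is [-15, 10], so an eigenvector is (2, 3).
General solution: K_1e^(-2t)(1,1) + K_2e^(3t)(2,3).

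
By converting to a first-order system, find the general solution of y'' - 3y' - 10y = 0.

Let x_1 = y, x_2 = y'. Then x_1' = x_2 and x_2' = 10x_1 + 3x_2.
A = [[0,1],[10,3]]; det(A-λI) = λ^2 - 3λ - 10.
Eigenvalues λ = -2, 5 with eigenvectors (1,-2), (1,5).

y(t) = c_1e^(-2t) + c_2e^(5t)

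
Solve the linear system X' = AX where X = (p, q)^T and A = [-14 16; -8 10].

Coefficient matrix A = [[-14, 16], [-8, 10]].
Characteristic polynomial det(A - λI) = λ^2 + 4λ - 12 = 0.
Eigenvalues λ = -6, 2.
For λ=-6: (A-λI) row 1 is [-8, 16], so an eigenvector is (-2, -1).
For λ=2: (A-λI) row 1 is [-16, 16], so an eigenvector is (-1, -1).
General solution: C_1e^(-6t)(-2,-1) + C_2e^(2t)(-1,-1).

p(t) = -2C_1e^(-6t) - C_2e^(2t), q(t) = -C_1e^(-6t) - C_2e^(2t)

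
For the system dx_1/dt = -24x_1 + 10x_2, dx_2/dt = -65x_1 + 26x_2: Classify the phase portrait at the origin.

unstable spiral

A = [[-24,10],[-65,26]]; det(A-λI) = λ^2 - 2λ + 26.
λ = 1 ± 5i: positive real part.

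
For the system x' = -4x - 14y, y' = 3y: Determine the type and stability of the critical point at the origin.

A = [[-4,-14],[0,3]]; det(A-λI) = λ^2 + λ - 12.
λ = -4, 3: opposite signs.

saddle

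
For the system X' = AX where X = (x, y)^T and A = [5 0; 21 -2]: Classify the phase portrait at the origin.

A = [[5,0],[21,-2]]; det(A-λI) = λ^2 - 3λ - 10.
λ = 5, -2: opposite signs.

saddle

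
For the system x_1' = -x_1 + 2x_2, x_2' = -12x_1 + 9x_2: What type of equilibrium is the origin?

unstable node

A = [[-1,2],[-12,9]]; det(A-λI) = λ^2 - 8λ + 15.
λ = 3, 5: both positive.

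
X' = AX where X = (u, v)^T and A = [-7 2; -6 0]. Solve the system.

Coefficient matrix A = [[-7, 2], [-6, 0]].
Characteristic polynomial det(A - λI) = λ^2 + 7λ + 12 = 0.
Eigenvalues λ = -3, -4.
For λ=-3: (A-λI) row 1 is [-4, 2], so an eigenvector is (-1, -2).
For λ=-4: (A-λI) row 1 is [-3, 2], so an eigenvector is (2, 3).
General solution: C_1e^(-3t)(-1,-2) + C_2e^(-4t)(2,3).

u(t) = -C_1e^(-3t) + 2C_2e^(-4t), v(t) = -2C_1e^(-3t) + 3C_2e^(-4t)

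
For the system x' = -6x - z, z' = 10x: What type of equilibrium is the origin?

A = [[-6,-1],[10,0]]; det(A-λI) = λ^2 + 6λ + 10.
λ = -3 ± i: negative real part.

stable spiral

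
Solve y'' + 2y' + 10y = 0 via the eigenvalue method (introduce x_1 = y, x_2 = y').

Let x_1 = y, x_2 = y'. Then x_1' = x_2 and x_2' = -10x_1 - 2x_2.
A = [[0,1],[-10,-2]]; det(A-λI) = λ^2 + 2λ + 10.
Eigenvalues λ = -1 ± 3i.

y(t) = c_1e^(-t)cos(3t) + c_2e^(-t)sin(3t)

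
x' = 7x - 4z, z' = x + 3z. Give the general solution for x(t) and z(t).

Coefficient matrix A = [[7, -4], [1, 3]].
Characteristic polynomial det(A - λI) = λ^2 - 10λ + 25 = 0.
Single eigenvalue λ = 5 with algebraic multiplicity 2.
Eigenvector v = (-2,-1); generalized eigenvector w with (A-λI)w=v is (-1,0).
General solution: e^(5t)[C_1·v + C_2·(t·v + w)].

x(t) = -2C_1e^(5t) - 2C_2te^(5t) - C_2e^(5t), z(t) = -C_1e^(5t) - C_2te^(5t)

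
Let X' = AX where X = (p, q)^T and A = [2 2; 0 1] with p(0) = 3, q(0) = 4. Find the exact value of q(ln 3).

12

A = [[2,2],[0,1]]; eigenvalues λ = 1, 2.
Eigenvectors: (-2,1) for λ=1, (1,0) for λ=2.
From the initial condition, c_1 = 4, c_2 = 11.
q(ln 3) = (4)(3^1)(1) + (11)(3^2)(0) = 12.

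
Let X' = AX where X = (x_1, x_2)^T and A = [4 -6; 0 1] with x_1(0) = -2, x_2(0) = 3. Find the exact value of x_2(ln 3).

A = [[4,-6],[0,1]]; eigenvalues λ = 1, 4.
Eigenvectors: (-2,-1) for λ=1, (1,0) for λ=4.
From the initial condition, c_1 = -3, c_2 = -8.
x_2(ln 3) = (-3)(3^1)(-1) + (-8)(3^4)(0) = 9.

9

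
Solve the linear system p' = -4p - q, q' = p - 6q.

Coefficient matrix A = [[-4, -1], [1, -6]].
Characteristic polynomial det(A - λI) = λ^2 + 10λ + 25 = 0.
Single eigenvalue λ = -5 with algebraic multiplicity 2.
Eigenvector v = (1,1); generalized eigenvector w with (A-λI)w=v is (-2,-3).
General solution: e^(-5t)[K_1·v + K_2·(t·v + w)].

p(t) = K_1e^(-5t) + K_2te^(-5t) - 2K_2e^(-5t), q(t) = K_1e^(-5t) + K_2te^(-5t) - 3K_2e^(-5t)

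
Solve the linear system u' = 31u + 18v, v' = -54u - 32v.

Coefficient matrix A = [[31, 18], [-54, -32]].
Characteristic polynomial det(A - λI) = λ^2 + λ - 20 = 0.
Eigenvalues λ = -5, 4.
For λ=-5: (A-λI) row 1 is [36, 18], so an eigenvector is (1, -2).
For λ=4: (A-λI) row 1 is [27, 18], so an eigenvector is (2, -3).
General solution: C_1e^(-5t)(1,-2) + C_2e^(4t)(2,-3).

u(t) = C_1e^(-5t) + 2C_2e^(4t), v(t) = -2C_1e^(-5t) - 3C_2e^(4t)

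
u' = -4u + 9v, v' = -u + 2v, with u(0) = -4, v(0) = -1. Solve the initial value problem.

u(t) = 3te^(-t) - 4e^(-t), v(t) = te^(-t) - e^(-t)

Coefficient matrix A = [[-4, 9], [-1, 2]].
Characteristic polynomial det(A - λI) = λ^2 + 2λ + 1 = 0.
Single eigenvalue λ = -1 with algebraic multiplicity 2.
Eigenvector v = (-3,-1); generalized eigenvector w with (A-λI)w=v is (-2,-1).
General solution: e^(-t)[C_1·v + C_2·(t·v + w)].
Applying u(0)=-4, v(0)=-1 gives C_1=2, C_2=-1.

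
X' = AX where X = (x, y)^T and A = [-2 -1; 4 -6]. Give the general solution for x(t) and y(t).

x(t) = -c_1e^(-4t) - c_2te^(-4t) + c_2e^(-4t), y(t) = -2c_1e^(-4t) - 2c_2te^(-4t) + 3c_2e^(-4t)

Coefficient matrix A = [[-2, -1], [4, -6]].
Characteristic polynomial det(A - λI) = λ^2 + 8λ + 16 = 0.
Single eigenvalue λ = -4 with algebraic multiplicity 2.
Eigenvector v = (-1,-2); generalized eigenvector w with (A-λI)w=v is (1,3).
General solution: e^(-4t)[c_1·v + c_2·(t·v + w)].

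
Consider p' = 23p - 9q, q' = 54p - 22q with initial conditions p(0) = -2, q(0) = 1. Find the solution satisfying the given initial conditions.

Coefficient matrix A = [[23, -9], [54, -22]].
Characteristic polynomial det(A - λI) = λ^2 - λ - 20 = 0.
Eigenvalues λ = 5, -4.
For λ=5: (A-λI) row 1 is [18, -9], so an eigenvector is (1, 2).
For λ=-4: (A-λI) row 1 is [27, -9], so an eigenvector is (-1, -3).
General solution: C_1e^(5t)(1,2) + C_2e^(-4t)(-1,-3).
Applying p(0)=-2, q(0)=1 gives C_1=-7, C_2=-5.

p(t) = -7e^(5t) + 5e^(-4t), q(t) = -14e^(5t) + 15e^(-4t)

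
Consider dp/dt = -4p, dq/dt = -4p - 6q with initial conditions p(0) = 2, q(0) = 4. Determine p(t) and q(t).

Coefficient matrix A = [[-4, 0], [-4, -6]].
Characteristic polynomial det(A - λI) = λ^2 + 10λ + 24 = 0.
Eigenvalues λ = -6, -4.
For λ=-6: (A-λI) row 1 is [2, 0], so an eigenvector is (0, 1).
For λ=-4: (A-λI) row 2 is [-4, -2], so an eigenvector is (1, -2).
General solution: C_1e^(-6t)(0,1) + C_2e^(-4t)(1,-2).
Applying p(0)=2, q(0)=4 gives C_1=8, C_2=2.

p(t) = 2e^(-4t), q(t) = -4e^(-4t) + 8e^(-6t)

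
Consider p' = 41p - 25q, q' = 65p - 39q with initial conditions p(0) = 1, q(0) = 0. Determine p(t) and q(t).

p(t) = 8e^(t)sin(5t) + e^(t)cos(5t), q(t) = 13e^(t)sin(5t)

Coefficient matrix A = [[41, -25], [65, -39]].
Characteristic polynomial det(A - λI) = λ^2 - 2λ + 26 = 0.
Eigenvalues λ = 1 ± 5i (complex conjugate pair).
For λ=1+5i: an eigenvector is (2,3) - i(1,2) = (2 - i, 3 - 2i).
A real fundamental pair from Re and Im of e^((1+5i)t)v: X_1 = e^(t)(cos(5t)·(2,3) + sin(5t)·(1,2)), X_2 = e^(t)(sin(5t)·(2,3) - cos(5t)·(1,2)).
General solution: K_1X_1 + K_2X_2.
Applying p(0)=1, q(0)=0 gives K_1=2, K_2=3.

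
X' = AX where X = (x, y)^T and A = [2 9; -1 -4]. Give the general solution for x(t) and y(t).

Coefficient matrix A = [[2, 9], [-1, -4]].
Characteristic polynomial det(A - λI) = λ^2 + 2λ + 1 = 0.
Single eigenvalue λ = -1 with algebraic multiplicity 2.
Eigenvector v = (3,-1); generalized eigenvector w with (A-λI)w=v is (1,0).
General solution: e^(-t)[c_1·v + c_2·(t·v + w)].

x(t) = 3c_1e^(-t) + 3c_2te^(-t) + c_2e^(-t), y(t) = -c_1e^(-t) - c_2te^(-t)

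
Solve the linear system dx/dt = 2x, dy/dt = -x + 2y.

x(t) = -C_2e^(2t), y(t) = C_1e^(2t) + C_2te^(2t) + 3C_2e^(2t)

Coefficient matrix A = [[2, 0], [-1, 2]].
Characteristic polynomial det(A - λI) = λ^2 - 4λ + 4 = 0.
Single eigenvalue λ = 2 with algebraic multiplicity 2.
Eigenvector v = (0,1); generalized eigenvector w with (A-λI)w=v is (-1,3).
General solution: e^(2t)[C_1·v + C_2·(t·v + w)].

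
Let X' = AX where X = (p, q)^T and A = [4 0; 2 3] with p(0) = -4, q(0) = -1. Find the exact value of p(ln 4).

-1024

A = [[4,0],[2,3]]; eigenvalues λ = 3, 4.
Eigenvectors: (0,-1) for λ=3, (-1,-2) for λ=4.
From the initial condition, c_1 = -7, c_2 = 4.
p(ln 4) = (-7)(4^3)(0) + (4)(4^4)(-1) = -1024.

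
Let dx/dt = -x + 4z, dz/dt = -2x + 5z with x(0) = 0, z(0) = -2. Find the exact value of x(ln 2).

A = [[-1,4],[-2,5]]; eigenvalues λ = 1, 3.
Eigenvectors: (-2,-1) for λ=1, (1,1) for λ=3.
From the initial condition, c_1 = -2, c_2 = -4.
x(ln 2) = (-2)(2^1)(-2) + (-4)(2^3)(1) = -24.

-24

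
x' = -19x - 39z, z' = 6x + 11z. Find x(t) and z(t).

x(t) = -3K_1e^(-4t)sin(3t) - 2K_1e^(-4t)cos(3t) - 2K_2e^(-4t)sin(3t) + 3K_2e^(-4t)cos(3t), z(t) = K_1e^(-4t)sin(3t) + K_1e^(-4t)cos(3t) + K_2e^(-4t)sin(3t) - K_2e^(-4t)cos(3t)

Coefficient matrix A = [[-19, -39], [6, 11]].
Characteristic polynomial det(A - λI) = λ^2 + 8λ + 25 = 0.
Eigenvalues λ = -4 ± 3i (complex conjugate pair).
For λ=-4+3i: an eigenvector is (-2,1) - i(-3,1) = (-2 + 3i, 1 - i).
A real fundamental pair from Re and Im of e^((-4+3i)t)v: X_1 = e^(-4t)(cos(3t)·(-2,1) + sin(3t)·(-3,1)), X_2 = e^(-4t)(sin(3t)·(-2,1) - cos(3t)·(-3,1)).
General solution: K_1X_1 + K_2X_2.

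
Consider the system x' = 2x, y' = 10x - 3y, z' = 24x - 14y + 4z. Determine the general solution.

x(t) = C_3e^(2t), y(t) = C_2e^(-3t) + 2C_3e^(2t), z(t) = C_1e^(4t) + 2C_2e^(-3t) + 2C_3e^(2t)

Coefficient matrix A = [[2, 0, 0], [10, -3, 0], [24, -14, 4]].
det(A - λI) = 0 gives eigenvalues λ = 4, -3, 2.
For λ=4: eigenvector (0,0,1).
For λ=-3: eigenvector (0,1,2).
For λ=2: eigenvector (1,2,2).
General solution: C_1e^(4t)(0,0,1) + C_2e^(-3t)(0,1,2) + C_3e^(2t)(1,2,2).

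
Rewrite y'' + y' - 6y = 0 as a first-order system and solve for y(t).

y(t) = c_1e^(-3t) + c_2e^(2t)

Let x_1 = y, x_2 = y'. Then x_1' = x_2 and x_2' = 6x_1 - x_2.
A = [[0,1],[6,-1]]; det(A-λI) = λ^2 + λ - 6.
Eigenvalues λ = -3, 2 with eigenvectors (1,-3), (1,2).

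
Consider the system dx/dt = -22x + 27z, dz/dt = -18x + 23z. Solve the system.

Coefficient matrix A = [[-22, 27], [-18, 23]].
Characteristic polynomial det(A - λI) = λ^2 - λ - 20 = 0.
Eigenvalues λ = 5, -4.
For λ=5: (A-λI) row 1 is [-27, 27], so an eigenvector is (-1, -1).
For λ=-4: (A-λI) row 1 is [-18, 27], so an eigenvector is (-3, -2).
General solution: K_1e^(5t)(-1,-1) + K_2e^(-4t)(-3,-2).

x(t) = -K_1e^(5t) - 3K_2e^(-4t), z(t) = -K_1e^(5t) - 2K_2e^(-4t)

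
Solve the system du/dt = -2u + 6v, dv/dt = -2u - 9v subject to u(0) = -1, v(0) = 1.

Coefficient matrix A = [[-2, 6], [-2, -9]].
Characteristic polynomial det(A - λI) = λ^2 + 11λ + 30 = 0.
Eigenvalues λ = -6, -5.
For λ=-6: (A-λI) row 1 is [4, 6], so an eigenvector is (3, -2).
For λ=-5: (A-λI) row 1 is [3, 6], so an eigenvector is (2, -1).
General solution: C_1e^(-6t)(3,-2) + C_2e^(-5t)(2,-1).
Applying u(0)=-1, v(0)=1 gives C_1=-1, C_2=1.

u(t) = 2e^(-5t) - 3e^(-6t), v(t) = -e^(-5t) + 2e^(-6t)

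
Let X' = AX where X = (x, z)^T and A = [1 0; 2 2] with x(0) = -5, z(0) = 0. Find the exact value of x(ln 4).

-20

A = [[1,0],[2,2]]; eigenvalues λ = 1, 2.
Eigenvectors: (-1,2) for λ=1, (0,-1) for λ=2.
From the initial condition, c_1 = 5, c_2 = 10.
x(ln 4) = (5)(4^1)(-1) + (10)(4^2)(0) = -20.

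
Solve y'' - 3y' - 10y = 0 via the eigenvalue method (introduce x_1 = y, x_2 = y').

Let x_1 = y, x_2 = y'. Then x_1' = x_2 and x_2' = 10x_1 + 3x_2.
A = [[0,1],[10,3]]; det(A-λI) = λ^2 - 3λ - 10.
Eigenvalues λ = 5, -2 with eigenvectors (1,5), (1,-2).

y(t) = c_1e^(5t) + c_2e^(-2t)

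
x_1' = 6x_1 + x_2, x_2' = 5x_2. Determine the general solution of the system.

x_1(t) = -c_1e^(6t) - c_2e^(5t), x_2(t) = c_2e^(5t)

Coefficient matrix A = [[6, 1], [0, 5]].
Characteristic polynomial det(A - λI) = λ^2 - 11λ + 30 = 0.
Eigenvalues λ = 6, 5.
For λ=6: (A-λI) row 1 is [0, 1], so an eigenvector is (-1, 0).
For λ=5: (A-λI) row 1 is [1, 1], so an eigenvector is (-1, 1).
General solution: c_1e^(6t)(-1,0) + c_2e^(5t)(-1,1).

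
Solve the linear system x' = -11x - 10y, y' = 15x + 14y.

x(t) = -2C_1e^(4t) + C_2e^(-t), y(t) = 3C_1e^(4t) - C_2e^(-t)

Coefficient matrix A = [[-11, -10], [15, 14]].
Characteristic polynomial det(A - λI) = λ^2 - 3λ - 4 = 0.
Eigenvalues λ = 4, -1.
For λ=4: (A-λI) row 1 is [-15, -10], so an eigenvector is (-2, 3).
For λ=-1: (A-λI) row 1 is [-10, -10], so an eigenvector is (1, -1).
General solution: C_1e^(4t)(-2,3) + C_2e^(-t)(1,-1).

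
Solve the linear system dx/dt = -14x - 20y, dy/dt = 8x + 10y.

Coefficient matrix A = [[-14, -20], [8, 10]].
Characteristic polynomial det(A - λI) = λ^2 + 4λ + 20 = 0.
Eigenvalues λ = -2 ± 4i (complex conjugate pair).
For λ=-2+4i: an eigenvector is (-2,1) - i(1,-1) = (-2 - i, 1 + i).
A real fundamental pair from Re and Im of e^((-2+4i)t)v: X_1 = e^(-2t)(cos(4t)·(-2,1) + sin(4t)·(1,-1)), X_2 = e^(-2t)(sin(4t)·(-2,1) - cos(4t)·(1,-1)).
General solution: C_1X_1 + C_2X_2.

x(t) = C_1e^(-2t)sin(4t) - 2C_1e^(-2t)cos(4t) - 2C_2e^(-2t)sin(4t) - C_2e^(-2t)cos(4t), y(t) = -C_1e^(-2t)sin(4t) + C_1e^(-2t)cos(4t) + C_2e^(-2t)sin(4t) + C_2e^(-2t)cos(4t)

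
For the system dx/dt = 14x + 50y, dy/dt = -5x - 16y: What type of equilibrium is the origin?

stable spiral

A = [[14,50],[-5,-16]]; det(A-λI) = λ^2 + 2λ + 26.
λ = -1 ± 5i: negative real part.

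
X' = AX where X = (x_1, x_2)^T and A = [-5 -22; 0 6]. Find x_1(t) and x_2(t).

Coefficient matrix A = [[-5, -22], [0, 6]].
Characteristic polynomial det(A - λI) = λ^2 - λ - 30 = 0.
Eigenvalues λ = 6, -5.
For λ=6: (A-λI) row 1 is [-11, -22], so an eigenvector is (-2, 1).
For λ=-5: (A-λI) row 1 is [0, -22], so an eigenvector is (1, 0).
General solution: K_1e^(6t)(-2,1) + K_2e^(-5t)(1,0).

x_1(t) = -2K_1e^(6t) + K_2e^(-5t), x_2(t) = K_1e^(6t)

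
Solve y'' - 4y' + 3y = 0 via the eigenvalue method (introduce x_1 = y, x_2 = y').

y(t) = K_1e^(3t) + K_2e^(t)

Let x_1 = y, x_2 = y'. Then x_1' = x_2 and x_2' = -3x_1 + 4x_2.
A = [[0,1],[-3,4]]; det(A-λI) = λ^2 - 4λ + 3.
Eigenvalues λ = 3, 1 with eigenvectors (1,3), (1,1).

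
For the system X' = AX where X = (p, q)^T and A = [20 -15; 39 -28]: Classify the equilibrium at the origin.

A = [[20,-15],[39,-28]]; det(A-λI) = λ^2 + 8λ + 25.
λ = -4 ± 3i: negative real part.

stable spiral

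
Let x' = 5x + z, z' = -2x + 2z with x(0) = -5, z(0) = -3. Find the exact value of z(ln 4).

2304

A = [[5,1],[-2,2]]; eigenvalues λ = 3, 4.
Eigenvectors: (-1,2) for λ=3, (1,-1) for λ=4.
From the initial condition, c_1 = -8, c_2 = -13.
z(ln 4) = (-8)(4^3)(2) + (-13)(4^4)(-1) = 2304.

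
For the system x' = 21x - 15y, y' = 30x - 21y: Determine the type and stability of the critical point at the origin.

center

A = [[21,-15],[30,-21]]; det(A-λI) = λ^2 + 9.
λ = 0 ± 3i: zero real part.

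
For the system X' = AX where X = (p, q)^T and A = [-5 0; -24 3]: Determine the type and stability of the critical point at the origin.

A = [[-5,0],[-24,3]]; det(A-λI) = λ^2 + 2λ - 15.
λ = 3, -5: opposite signs.

saddle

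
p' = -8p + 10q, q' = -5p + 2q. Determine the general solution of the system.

Coefficient matrix A = [[-8, 10], [-5, 2]].
Characteristic polynomial det(A - λI) = λ^2 + 6λ + 34 = 0.
Eigenvalues λ = -3 ± 5i (complex conjugate pair).
For λ=-3+5i: an eigenvector is (1,0) - i(-1,-1) = (1 + i, 0 + i).
A real fundamental pair from Re and Im of e^((-3+5i)t)v: X_1 = e^(-3t)(cos(5t)·(1,0) + sin(5t)·(-1,-1)), X_2 = e^(-3t)(sin(5t)·(1,0) - cos(5t)·(-1,-1)).
General solution: c_1X_1 + c_2X_2.

p(t) = -c_1e^(-3t)sin(5t) + c_1e^(-3t)cos(5t) + c_2e^(-3t)sin(5t) + c_2e^(-3t)cos(5t), q(t) = -c_1e^(-3t)sin(5t) + c_2e^(-3t)cos(5t)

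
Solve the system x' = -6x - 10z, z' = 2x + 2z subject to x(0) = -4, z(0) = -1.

Coefficient matrix A = [[-6, -10], [2, 2]].
Characteristic polynomial det(A - λI) = λ^2 + 4λ + 8 = 0.
Eigenvalues λ = -2 ± 2i (complex conjugate pair).
For λ=-2+2i: an eigenvector is (-1,0) - i(2,-1) = (-1 - 2i, 0 + i).
A real fundamental pair from Re and Im of e^((-2+2i)t)v: X_1 = e^(-2t)(cos(2t)·(-1,0) + sin(2t)·(2,-1)), X_2 = e^(-2t)(sin(2t)·(-1,0) - cos(2t)·(2,-1)).
General solution: C_1X_1 + C_2X_2.
Applying x(0)=-4, z(0)=-1 gives C_1=6, C_2=-1.

x(t) = 13e^(-2t)sin(2t) - 4e^(-2t)cos(2t), z(t) = -6e^(-2t)sin(2t) - e^(-2t)cos(2t)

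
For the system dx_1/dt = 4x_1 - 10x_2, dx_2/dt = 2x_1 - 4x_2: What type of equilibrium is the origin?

A = [[4,-10],[2,-4]]; det(A-λI) = λ^2 + 4.
λ = 0 ± 2i: zero real part.

center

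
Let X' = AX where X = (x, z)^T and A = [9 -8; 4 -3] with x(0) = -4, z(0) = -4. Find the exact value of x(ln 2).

-8

A = [[9,-8],[4,-3]]; eigenvalues λ = 1, 5.
Eigenvectors: (-1,-1) for λ=1, (2,1) for λ=5.
From the initial condition, c_1 = 4, c_2 = 0.
x(ln 2) = (4)(2^1)(-1) + (0)(2^5)(2) = -8.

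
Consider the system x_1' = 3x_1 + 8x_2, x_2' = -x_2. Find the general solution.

x_1(t) = 2C_1e^(-t) + C_2e^(3t), x_2(t) = -C_1e^(-t)

Coefficient matrix A = [[3, 8], [0, -1]].
Characteristic polynomial det(A - λI) = λ^2 - 2λ - 3 = 0.
Eigenvalues λ = -1, 3.
For λ=-1: (A-λI) row 1 is [4, 8], so an eigenvector is (2, -1).
For λ=3: (A-λI) row 1 is [0, 8], so an eigenvector is (1, 0).
General solution: C_1e^(-t)(2,-1) + C_2e^(3t)(1,0).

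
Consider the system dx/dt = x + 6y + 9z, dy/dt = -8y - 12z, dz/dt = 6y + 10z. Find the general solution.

Coefficient matrix A = [[1, 6, 9], [0, -8, -12], [0, 6, 10]].
det(A - λI) = 0 gives eigenvalues λ = 1, 4, -2.
For λ=1: eigenvector (1,0,0).
For λ=4: eigenvector (1,-1,1).
For λ=-2: eigenvector (1,-2,1).
General solution: K_1e^(t)(1,0,0) + K_2e^(4t)(1,-1,1) + K_3e^(-2t)(1,-2,1).

x(t) = K_1e^(t) + K_2e^(4t) + K_3e^(-2t), y(t) = -K_2e^(4t) - 2K_3e^(-2t), z(t) = K_2e^(4t) + K_3e^(-2t)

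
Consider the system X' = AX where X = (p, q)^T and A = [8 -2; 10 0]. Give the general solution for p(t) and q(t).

p(t) = -K_1e^(4t)sin(2t) + K_2e^(4t)cos(2t), q(t) = -2K_1e^(4t)sin(2t) + K_1e^(4t)cos(2t) + K_2e^(4t)sin(2t) + 2K_2e^(4t)cos(2t)

Coefficient matrix A = [[8, -2], [10, 0]].
Characteristic polynomial det(A - λI) = λ^2 - 8λ + 20 = 0.
Eigenvalues λ = 4 ± 2i (complex conjugate pair).
For λ=4+2i: an eigenvector is (0,1) - i(-1,-2) = (0 + i, 1 + 2i).
A real fundamental pair from Re and Im of e^((4+2i)t)v: X_1 = e^(4t)(cos(2t)·(0,1) + sin(2t)·(-1,-2)), X_2 = e^(4t)(sin(2t)·(0,1) - cos(2t)·(-1,-2)).
General solution: K_1X_1 + K_2X_2.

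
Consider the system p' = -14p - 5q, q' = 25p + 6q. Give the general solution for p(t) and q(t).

Coefficient matrix A = [[-14, -5], [25, 6]].
Characteristic polynomial det(A - λI) = λ^2 + 8λ + 41 = 0.
Eigenvalues λ = -4 ± 5i (complex conjugate pair).
For λ=-4+5i: an eigenvector is (0,1) - i(-1,2) = (0 + i, 1 - 2i).
A real fundamental pair from Re and Im of e^((-4+5i)t)v: X_1 = e^(-4t)(cos(5t)·(0,1) + sin(5t)·(-1,2)), X_2 = e^(-4t)(sin(5t)·(0,1) - cos(5t)·(-1,2)).
General solution: K_1X_1 + K_2X_2.

p(t) = -K_1e^(-4t)sin(5t) + K_2e^(-4t)cos(5t), q(t) = 2K_1e^(-4t)sin(5t) + K_1e^(-4t)cos(5t) + K_2e^(-4t)sin(5t) - 2K_2e^(-4t)cos(5t)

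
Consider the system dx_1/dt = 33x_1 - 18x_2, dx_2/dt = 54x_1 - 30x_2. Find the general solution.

x_1(t) = c_1e^(-3t) + 2c_2e^(6t), x_2(t) = 2c_1e^(-3t) + 3c_2e^(6t)

Coefficient matrix A = [[33, -18], [54, -30]].
Characteristic polynomial det(A - λI) = λ^2 - 3λ - 18 = 0.
Eigenvalues λ = -3, 6.
For λ=-3: (A-λI) row 1 is [36, -18], so an eigenvector is (1, 2).
For λ=6: (A-λI) row 1 is [27, -18], so an eigenvector is (2, 3).
General solution: c_1e^(-3t)(1,2) + c_2e^(6t)(2,3).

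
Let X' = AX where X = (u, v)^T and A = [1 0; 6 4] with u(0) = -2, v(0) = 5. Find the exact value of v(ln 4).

A = [[1,0],[6,4]]; eigenvalues λ = 1, 4.
Eigenvectors: (1,-2) for λ=1, (0,1) for λ=4.
From the initial condition, c_1 = -2, c_2 = 1.
v(ln 4) = (-2)(4^1)(-2) + (1)(4^4)(1) = 272.

272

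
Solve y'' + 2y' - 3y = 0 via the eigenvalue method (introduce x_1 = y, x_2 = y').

y(t) = c_1e^(t) + c_2e^(-3t)

Let x_1 = y, x_2 = y'. Then x_1' = x_2 and x_2' = 3x_1 - 2x_2.
A = [[0,1],[3,-2]]; det(A-λI) = λ^2 + 2λ - 3.
Eigenvalues λ = 1, -3 with eigenvectors (1,1), (1,-3).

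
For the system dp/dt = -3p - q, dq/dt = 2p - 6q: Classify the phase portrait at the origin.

stable node

A = [[-3,-1],[2,-6]]; det(A-λI) = λ^2 + 9λ + 20.
λ = -4, -5: both negative.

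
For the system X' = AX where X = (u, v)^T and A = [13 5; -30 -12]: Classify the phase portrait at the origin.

saddle

A = [[13,5],[-30,-12]]; det(A-λI) = λ^2 - λ - 6.
λ = 3, -2: opposite signs.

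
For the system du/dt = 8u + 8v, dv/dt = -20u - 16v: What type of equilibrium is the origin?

A = [[8,8],[-20,-16]]; det(A-λI) = λ^2 + 8λ + 32.
λ = -4 ± 4i: negative real part.

stable spiral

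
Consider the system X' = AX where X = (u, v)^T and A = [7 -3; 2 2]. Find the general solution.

u(t) = c_1e^(4t) - 3c_2e^(5t), v(t) = c_1e^(4t) - 2c_2e^(5t)

Coefficient matrix A = [[7, -3], [2, 2]].
Characteristic polynomial det(A - λI) = λ^2 - 9λ + 20 = 0.
Eigenvalues λ = 4, 5.
For λ=4: (A-λI) row 1 is [3, -3], so an eigenvector is (1, 1).
For λ=5: (A-λI) row 1 is [2, -3], so an eigenvector is (-3, -2).
General solution: c_1e^(4t)(1,1) + c_2e^(5t)(-3,-2).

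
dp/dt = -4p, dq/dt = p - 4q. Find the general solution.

p(t) = C_2e^(-4t), q(t) = C_1e^(-4t) + C_2te^(-4t) - 3C_2e^(-4t)

Coefficient matrix A = [[-4, 0], [1, -4]].
Characteristic polynomial det(A - λI) = λ^2 + 8λ + 16 = 0.
Single eigenvalue λ = -4 with algebraic multiplicity 2.
Eigenvector v = (0,1); generalized eigenvector w with (A-λI)w=v is (1,-3).
General solution: e^(-4t)[C_1·v + C_2·(t·v + w)].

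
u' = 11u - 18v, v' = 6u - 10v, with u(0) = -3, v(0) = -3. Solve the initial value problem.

Coefficient matrix A = [[11, -18], [6, -10]].
Characteristic polynomial det(A - λI) = λ^2 - λ - 2 = 0.
Eigenvalues λ = -1, 2.
For λ=-1: (A-λI) row 1 is [12, -18], so an eigenvector is (-3, -2).
For λ=2: (A-λI) row 1 is [9, -18], so an eigenvector is (-2, -1).
General solution: c_1e^(-t)(-3,-2) + c_2e^(2t)(-2,-1).
Applying u(0)=-3, v(0)=-3 gives c_1=3, c_2=-3.

u(t) = 6e^(2t) - 9e^(-t), v(t) = 3e^(2t) - 6e^(-t)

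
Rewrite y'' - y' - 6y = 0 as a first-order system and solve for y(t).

Let x_1 = y, x_2 = y'. Then x_1' = x_2 and x_2' = 6x_1 + x_2.
A = [[0,1],[6,1]]; det(A-λI) = λ^2 - λ - 6.
Eigenvalues λ = 3, -2 with eigenvectors (1,3), (1,-2).

y(t) = K_1e^(3t) + K_2e^(-2t)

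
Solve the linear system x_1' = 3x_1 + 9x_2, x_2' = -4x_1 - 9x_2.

x_1(t) = 3c_1e^(-3t) + 3c_2te^(-3t) + 2c_2e^(-3t), x_2(t) = -2c_1e^(-3t) - 2c_2te^(-3t) - c_2e^(-3t)

Coefficient matrix A = [[3, 9], [-4, -9]].
Characteristic polynomial det(A - λI) = λ^2 + 6λ + 9 = 0.
Single eigenvalue λ = -3 with algebraic multiplicity 2.
Eigenvector v = (3,-2); generalized eigenvector w with (A-λI)w=v is (2,-1).
General solution: e^(-3t)[c_1·v + c_2·(t·v + w)].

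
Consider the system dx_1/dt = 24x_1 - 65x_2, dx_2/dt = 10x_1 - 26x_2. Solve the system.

Coefficient matrix A = [[24, -65], [10, -26]].
Characteristic polynomial det(A - λI) = λ^2 + 2λ + 26 = 0.
Eigenvalues λ = -1 ± 5i (complex conjugate pair).
For λ=-1+5i: an eigenvector is (-2,-1) - i(3,1) = (-2 - 3i, -1 - i).
A real fundamental pair from Re and Im of e^((-1+5i)t)v: X_1 = e^(-t)(cos(5t)·(-2,-1) + sin(5t)·(3,1)), X_2 = e^(-t)(sin(5t)·(-2,-1) - cos(5t)·(3,1)).
General solution: c_1X_1 + c_2X_2.

x_1(t) = 3c_1e^(-t)sin(5t) - 2c_1e^(-t)cos(5t) - 2c_2e^(-t)sin(5t) - 3c_2e^(-t)cos(5t), x_2(t) = c_1e^(-t)sin(5t) - c_1e^(-t)cos(5t) - c_2e^(-t)sin(5t) - c_2e^(-t)cos(5t)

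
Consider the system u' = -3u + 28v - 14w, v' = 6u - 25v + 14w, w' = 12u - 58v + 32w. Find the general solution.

u(t) = -2K_2e^(4t) - K_3e^(-3t), v(t) = K_1e^(3t) + 2K_2e^(4t) + K_3e^(-3t), w(t) = 2K_1e^(3t) + 5K_2e^(4t) + 2K_3e^(-3t)

Coefficient matrix A = [[-3, 28, -14], [6, -25, 14], [12, -58, 32]].
det(A - λI) = 0 gives eigenvalues λ = 3, 4, -3.
For λ=3: eigenvector (0,1,2).
For λ=4: eigenvector (-2,2,5).
For λ=-3: eigenvector (-1,1,2).
General solution: K_1e^(3t)(0,1,2) + K_2e^(4t)(-2,2,5) + K_3e^(-3t)(-1,1,2).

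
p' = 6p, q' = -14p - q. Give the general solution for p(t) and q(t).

Coefficient matrix A = [[6, 0], [-14, -1]].
Characteristic polynomial det(A - λI) = λ^2 - 5λ - 6 = 0.
Eigenvalues λ = -1, 6.
For λ=-1: (A-λI) row 1 is [7, 0], so an eigenvector is (0, 1).
For λ=6: (A-λI) row 2 is [-14, -7], so an eigenvector is (1, -2).
General solution: K_1e^(-t)(0,1) + K_2e^(6t)(1,-2).

p(t) = K_2e^(6t), q(t) = K_1e^(-t) - 2K_2e^(6t)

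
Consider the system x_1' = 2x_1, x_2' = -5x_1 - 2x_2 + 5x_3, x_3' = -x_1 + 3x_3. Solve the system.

Coefficient matrix A = [[2, 0, 0], [-5, -2, 5], [-1, 0, 3]].
det(A - λI) = 0 gives eigenvalues λ = 2, 3, -2.
For λ=2: eigenvector (1,0,1).
For λ=3: eigenvector (0,1,1).
For λ=-2: eigenvector (0,-1,0).
General solution: c_1e^(2t)(1,0,1) + c_2e^(3t)(0,1,1) + c_3e^(-2t)(0,-1,0).

x_1(t) = c_1e^(2t), x_2(t) = c_2e^(3t) - c_3e^(-2t), x_3(t) = c_1e^(2t) + c_2e^(3t)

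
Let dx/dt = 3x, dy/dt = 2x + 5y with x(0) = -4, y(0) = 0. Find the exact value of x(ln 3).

A = [[3,0],[2,5]]; eigenvalues λ = 3, 5.
Eigenvectors: (-1,1) for λ=3, (0,-1) for λ=5.
From the initial condition, c_1 = 4, c_2 = 4.
x(ln 3) = (4)(3^3)(-1) + (4)(3^5)(0) = -108.

-108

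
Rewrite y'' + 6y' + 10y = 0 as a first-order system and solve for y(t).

y(t) = K_1e^(-3t)cos(t) + K_2e^(-3t)sin(t)

Let x_1 = y, x_2 = y'. Then x_1' = x_2 and x_2' = -10x_1 - 6x_2.
A = [[0,1],[-10,-6]]; det(A-λI) = λ^2 + 6λ + 10.
Eigenvalues λ = -3 ± i.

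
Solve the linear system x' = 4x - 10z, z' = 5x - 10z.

Coefficient matrix A = [[4, -10], [5, -10]].
Characteristic polynomial det(A - λI) = λ^2 + 6λ + 10 = 0.
Eigenvalues λ = -3 ± i (complex conjugate pair).
For λ=-3+i: an eigenvector is (3,2) - i(1,1) = (3 - i, 2 - i).
A real fundamental pair from Re and Im of e^((-3+i)t)v: X_1 = e^(-3t)(cos(t)·(3,2) + sin(t)·(1,1)), X_2 = e^(-3t)(sin(t)·(3,2) - cos(t)·(1,1)).
General solution: c_1X_1 + c_2X_2.

x(t) = c_1e^(-3t)sin(t) + 3c_1e^(-3t)cos(t) + 3c_2e^(-3t)sin(t) - c_2e^(-3t)cos(t), z(t) = c_1e^(-3t)sin(t) + 2c_1e^(-3t)cos(t) + 2c_2e^(-3t)sin(t) - c_2e^(-3t)cos(t)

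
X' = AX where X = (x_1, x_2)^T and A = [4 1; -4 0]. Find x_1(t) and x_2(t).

Coefficient matrix A = [[4, 1], [-4, 0]].
Characteristic polynomial det(A - λI) = λ^2 - 4λ + 4 = 0.
Single eigenvalue λ = 2 with algebraic multiplicity 2.
Eigenvector v = (1,-2); generalized eigenvector w with (A-λI)w=v is (1,-1).
General solution: e^(2t)[C_1·v + C_2·(t·v + w)].

x_1(t) = C_1e^(2t) + C_2te^(2t) + C_2e^(2t), x_2(t) = -2C_1e^(2t) - 2C_2te^(2t) - C_2e^(2t)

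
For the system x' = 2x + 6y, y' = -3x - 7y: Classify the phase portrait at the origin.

A = [[2,6],[-3,-7]]; det(A-λI) = λ^2 + 5λ + 4.
λ = -4, -1: both negative.

stable node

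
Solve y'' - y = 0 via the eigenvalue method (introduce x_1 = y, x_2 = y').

Let x_1 = y, x_2 = y'. Then x_1' = x_2 and x_2' = x_1.
A = [[0,1],[1,0]]; det(A-λI) = λ^2 - 1.
Eigenvalues λ = -1, 1 with eigenvectors (1,-1), (1,1).

y(t) = c_1e^(-t) + c_2e^(t)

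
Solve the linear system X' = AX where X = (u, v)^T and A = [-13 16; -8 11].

Coefficient matrix A = [[-13, 16], [-8, 11]].
Characteristic polynomial det(A - λI) = λ^2 + 2λ - 15 = 0.
Eigenvalues λ = 3, -5.
For λ=3: (A-λI) row 1 is [-16, 16], so an eigenvector is (1, 1).
For λ=-5: (A-λI) row 1 is [-8, 16], so an eigenvector is (2, 1).
General solution: K_1e^(3t)(1,1) + K_2e^(-5t)(2,1).

u(t) = K_1e^(3t) + 2K_2e^(-5t), v(t) = K_1e^(3t) + K_2e^(-5t)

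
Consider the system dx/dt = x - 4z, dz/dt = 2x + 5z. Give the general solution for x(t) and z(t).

Coefficient matrix A = [[1, -4], [2, 5]].
Characteristic polynomial det(A - λI) = λ^2 - 6λ + 13 = 0.
Eigenvalues λ = 3 ± 2i (complex conjugate pair).
For λ=3+2i: an eigenvector is (-1,0) - i(1,-1) = (-1 - i, 0 + i).
A real fundamental pair from Re and Im of e^((3+2i)t)v: X_1 = e^(3t)(cos(2t)·(-1,0) + sin(2t)·(1,-1)), X_2 = e^(3t)(sin(2t)·(-1,0) - cos(2t)·(1,-1)).
General solution: K_1X_1 + K_2X_2.

x(t) = K_1e^(3t)sin(2t) - K_1e^(3t)cos(2t) - K_2e^(3t)sin(2t) - K_2e^(3t)cos(2t), z(t) = -K_1e^(3t)sin(2t) + K_2e^(3t)cos(2t)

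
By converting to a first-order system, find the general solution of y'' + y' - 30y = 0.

y(t) = K_1e^(-6t) + K_2e^(5t)

Let x_1 = y, x_2 = y'. Then x_1' = x_2 and x_2' = 30x_1 - x_2.
A = [[0,1],[30,-1]]; det(A-λI) = λ^2 + λ - 30.
Eigenvalues λ = -6, 5 with eigenvectors (1,-6), (1,5).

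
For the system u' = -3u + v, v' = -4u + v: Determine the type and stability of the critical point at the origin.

A = [[-3,1],[-4,1]]; det(A-λI) = λ^2 + 2λ + 1.
repeated λ = -1 with a single eigenvector.

stable improper node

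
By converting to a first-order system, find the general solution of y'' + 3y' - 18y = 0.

Let x_1 = y, x_2 = y'. Then x_1' = x_2 and x_2' = 18x_1 - 3x_2.
A = [[0,1],[18,-3]]; det(A-λI) = λ^2 + 3λ - 18.
Eigenvalues λ = -6, 3 with eigenvectors (1,-6), (1,3).

y(t) = C_1e^(-6t) + C_2e^(3t)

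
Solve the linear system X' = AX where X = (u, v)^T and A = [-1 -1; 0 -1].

u(t) = -C_1e^(-t) - C_2te^(-t) - 2C_2e^(-t), v(t) = C_2e^(-t)

Coefficient matrix A = [[-1, -1], [0, -1]].
Characteristic polynomial det(A - λI) = λ^2 + 2λ + 1 = 0.
Single eigenvalue λ = -1 with algebraic multiplicity 2.
Eigenvector v = (-1,0); generalized eigenvector w with (A-λI)w=v is (-2,1).
General solution: e^(-t)[C_1·v + C_2·(t·v + w)].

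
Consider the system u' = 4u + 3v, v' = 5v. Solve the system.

Coefficient matrix A = [[4, 3], [0, 5]].
Characteristic polynomial det(A - λI) = λ^2 - 9λ + 20 = 0.
Eigenvalues λ = 5, 4.
For λ=5: (A-λI) row 1 is [-1, 3], so an eigenvector is (3, 1).
For λ=4: (A-λI) row 1 is [0, 3], so an eigenvector is (1, 0).
General solution: c_1e^(5t)(3,1) + c_2e^(4t)(1,0).

u(t) = 3c_1e^(5t) + c_2e^(4t), v(t) = c_1e^(5t)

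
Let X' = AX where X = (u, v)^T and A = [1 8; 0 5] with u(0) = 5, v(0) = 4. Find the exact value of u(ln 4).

A = [[1,8],[0,5]]; eigenvalues λ = 1, 5.
Eigenvectors: (-1,0) for λ=1, (2,1) for λ=5.
From the initial condition, c_1 = 3, c_2 = 4.
u(ln 4) = (3)(4^1)(-1) + (4)(4^5)(2) = 8180.

8180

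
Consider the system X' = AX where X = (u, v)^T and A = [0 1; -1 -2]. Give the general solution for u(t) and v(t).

u(t) = -c_1e^(-t) - c_2te^(-t) - 3c_2e^(-t), v(t) = c_1e^(-t) + c_2te^(-t) + 2c_2e^(-t)

Coefficient matrix A = [[0, 1], [-1, -2]].
Characteristic polynomial det(A - λI) = λ^2 + 2λ + 1 = 0.
Single eigenvalue λ = -1 with algebraic multiplicity 2.
Eigenvector v = (-1,1); generalized eigenvector w with (A-λI)w=v is (-3,2).
General solution: e^(-t)[c_1·v + c_2·(t·v + w)].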